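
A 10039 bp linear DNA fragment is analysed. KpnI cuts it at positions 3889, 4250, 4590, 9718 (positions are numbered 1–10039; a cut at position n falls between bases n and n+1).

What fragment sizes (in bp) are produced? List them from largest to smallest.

Linear molecule, 4 cuts → 5 fragments:
  3889 − 0 = 3889 bp
  4250 − 3889 = 361 bp
  4590 − 4250 = 340 bp
  9718 − 4590 = 5128 bp
  10039 − 9718 = 321 bp
Sorted largest to smallest: 5128, 3889, 361, 340, 321 bp.

5128, 3889, 361, 340, 321 bp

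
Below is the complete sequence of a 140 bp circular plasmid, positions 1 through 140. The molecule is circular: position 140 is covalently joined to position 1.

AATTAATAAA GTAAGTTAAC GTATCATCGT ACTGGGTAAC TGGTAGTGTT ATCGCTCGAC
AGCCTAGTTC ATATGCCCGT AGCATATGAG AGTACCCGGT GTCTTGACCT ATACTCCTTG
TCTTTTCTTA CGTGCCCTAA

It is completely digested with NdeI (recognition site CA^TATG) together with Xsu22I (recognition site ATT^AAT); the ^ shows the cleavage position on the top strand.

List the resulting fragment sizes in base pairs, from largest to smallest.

67, 60, 13 bp

NdeI sites (CATATG) start at positions 70, 83.
NdeI cuts after base 2 of each site, so after positions 71, 84.
The Xsu22I site (ATTAAT) starts at position 2.
Xsu22I cuts after base 3 of each site, so after position 4.
Combined cut positions: 4, 71, 84.
Circular molecule, 3 cuts → 3 fragments:
  5–71 → 67 bp
  72–84 → 13 bp
  85–140 then 1–4 → 56 + 4 = 60 bp
Sorted largest to smallest: 67, 60, 13 bp.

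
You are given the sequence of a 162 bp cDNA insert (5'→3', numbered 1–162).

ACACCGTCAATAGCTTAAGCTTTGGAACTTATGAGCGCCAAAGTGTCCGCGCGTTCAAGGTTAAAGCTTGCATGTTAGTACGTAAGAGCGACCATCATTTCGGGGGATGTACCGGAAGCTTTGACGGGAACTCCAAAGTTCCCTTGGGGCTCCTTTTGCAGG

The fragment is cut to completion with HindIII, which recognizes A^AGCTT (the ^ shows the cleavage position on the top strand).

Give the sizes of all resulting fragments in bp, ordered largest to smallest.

52, 47, 46, 17 bp

HindIII sites (AAGCTT) start at positions 17, 64, 116.
HindIII cuts after the first base of each site, so after positions 17, 64, 116.
Linear molecule, 3 cuts → 4 fragments:
  1–17 → 17 bp
  18–64 → 47 bp
  65–116 → 52 bp
  117–162 → 46 bp
Sorted largest to smallest: 52, 47, 46, 17 bp.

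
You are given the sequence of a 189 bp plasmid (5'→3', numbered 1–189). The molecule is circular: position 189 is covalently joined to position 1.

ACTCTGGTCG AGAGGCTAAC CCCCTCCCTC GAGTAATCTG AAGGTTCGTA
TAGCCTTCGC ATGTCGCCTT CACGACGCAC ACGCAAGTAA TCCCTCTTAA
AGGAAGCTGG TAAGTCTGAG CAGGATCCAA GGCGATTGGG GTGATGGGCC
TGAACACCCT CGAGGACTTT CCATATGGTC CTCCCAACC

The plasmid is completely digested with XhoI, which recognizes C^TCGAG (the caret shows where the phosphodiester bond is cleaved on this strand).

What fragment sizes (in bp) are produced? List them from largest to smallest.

XhoI sites (CTCGAG) start at positions 28, 159.
XhoI cuts after the first base of each site, so after positions 28, 159.
Circular molecule, 2 cuts → 2 fragments:
  29–159 → 131 bp
  160–189 then 1–28 → 30 + 28 = 58 bp
Sorted largest to smallest: 131, 58 bp.

131, 58 bp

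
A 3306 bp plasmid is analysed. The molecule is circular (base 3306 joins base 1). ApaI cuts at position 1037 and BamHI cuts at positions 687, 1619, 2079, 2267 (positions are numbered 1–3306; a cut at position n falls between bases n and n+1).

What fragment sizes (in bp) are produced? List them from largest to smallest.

Combined cut positions (sorted): 687, 1037, 1619, 2079, 2267.
Circular molecule, 5 cuts → 5 fragments:
  1037 − 687 = 350 bp
  1619 − 1037 = 582 bp
  2079 − 1619 = 460 bp
  2267 − 2079 = 188 bp
  wrap: 3306 − 2267 + 687 = 1726 bp
Sorted largest to smallest: 1726, 582, 460, 350, 188 bp.

1726, 582, 460, 350, 188 bp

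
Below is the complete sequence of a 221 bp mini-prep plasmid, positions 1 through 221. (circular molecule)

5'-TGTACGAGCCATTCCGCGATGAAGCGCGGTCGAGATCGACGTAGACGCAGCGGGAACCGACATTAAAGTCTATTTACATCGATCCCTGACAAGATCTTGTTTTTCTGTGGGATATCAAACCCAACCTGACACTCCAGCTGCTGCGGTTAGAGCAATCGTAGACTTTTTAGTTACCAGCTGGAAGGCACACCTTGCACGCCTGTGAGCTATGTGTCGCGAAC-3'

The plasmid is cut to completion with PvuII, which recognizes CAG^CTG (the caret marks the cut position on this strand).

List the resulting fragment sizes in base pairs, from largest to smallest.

PvuII sites (CAGCTG) start at positions 135, 175.
PvuII cuts after base 3 of each site, so after positions 137, 177.
Circular molecule, 2 cuts → 2 fragments:
  138–177 → 40 bp
  178–221 then 1–137 → 44 + 137 = 181 bp
Sorted largest to smallest: 181, 40 bp.

181, 40 bp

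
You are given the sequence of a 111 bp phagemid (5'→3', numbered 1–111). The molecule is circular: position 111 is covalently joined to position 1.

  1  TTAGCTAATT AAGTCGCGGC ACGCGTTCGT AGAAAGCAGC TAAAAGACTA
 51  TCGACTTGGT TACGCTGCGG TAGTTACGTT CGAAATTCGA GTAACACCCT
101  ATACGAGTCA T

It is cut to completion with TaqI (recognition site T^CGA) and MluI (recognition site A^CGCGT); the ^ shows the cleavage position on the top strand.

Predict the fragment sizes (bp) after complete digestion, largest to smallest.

TaqI sites (TCGA) start at positions 51, 80, 87.
TaqI cuts after the first base of each site, so after positions 51, 80, 87.
The MluI site (ACGCGT) starts at position 21.
MluI cuts after the first base of each site, so after position 21.
Combined cut positions: 21, 51, 80, 87.
Circular molecule, 4 cuts → 4 fragments:
  22–51 → 30 bp
  52–80 → 29 bp
  81–87 → 7 bp
  88–111 then 1–21 → 24 + 21 = 45 bp
Sorted largest to smallest: 45, 30, 29, 7 bp.

45, 30, 29, 7 bp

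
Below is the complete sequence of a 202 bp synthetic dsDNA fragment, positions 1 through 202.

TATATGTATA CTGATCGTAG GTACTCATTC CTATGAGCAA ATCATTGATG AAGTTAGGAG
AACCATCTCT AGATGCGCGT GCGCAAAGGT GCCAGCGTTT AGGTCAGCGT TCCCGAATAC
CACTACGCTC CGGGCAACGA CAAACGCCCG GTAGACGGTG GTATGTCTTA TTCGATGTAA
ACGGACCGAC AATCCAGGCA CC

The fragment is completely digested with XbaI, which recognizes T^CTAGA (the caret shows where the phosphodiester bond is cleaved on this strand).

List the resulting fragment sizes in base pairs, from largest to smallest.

134, 68 bp

The XbaI site (TCTAGA) starts at position 68.
XbaI cuts after the first base of each site, so after position 68.
Linear molecule, 1 cut → 2 fragments:
  1–68 → 68 bp
  69–202 → 134 bp
Sorted largest to smallest: 134, 68 bp.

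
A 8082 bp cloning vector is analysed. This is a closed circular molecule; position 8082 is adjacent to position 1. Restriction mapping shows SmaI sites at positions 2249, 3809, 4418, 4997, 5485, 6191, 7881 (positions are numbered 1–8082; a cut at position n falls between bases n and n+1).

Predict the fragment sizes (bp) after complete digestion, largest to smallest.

Circular molecule, 7 cuts → 7 fragments:
  3809 − 2249 = 1560 bp
  4418 − 3809 = 609 bp
  4997 − 4418 = 579 bp
  5485 − 4997 = 488 bp
  6191 − 5485 = 706 bp
  7881 − 6191 = 1690 bp
  wrap: 8082 − 7881 + 2249 = 2450 bp
Sorted largest to smallest: 2450, 1690, 1560, 706, 609, 579, 488 bp.

2450, 1690, 1560, 706, 609, 579, 488 bp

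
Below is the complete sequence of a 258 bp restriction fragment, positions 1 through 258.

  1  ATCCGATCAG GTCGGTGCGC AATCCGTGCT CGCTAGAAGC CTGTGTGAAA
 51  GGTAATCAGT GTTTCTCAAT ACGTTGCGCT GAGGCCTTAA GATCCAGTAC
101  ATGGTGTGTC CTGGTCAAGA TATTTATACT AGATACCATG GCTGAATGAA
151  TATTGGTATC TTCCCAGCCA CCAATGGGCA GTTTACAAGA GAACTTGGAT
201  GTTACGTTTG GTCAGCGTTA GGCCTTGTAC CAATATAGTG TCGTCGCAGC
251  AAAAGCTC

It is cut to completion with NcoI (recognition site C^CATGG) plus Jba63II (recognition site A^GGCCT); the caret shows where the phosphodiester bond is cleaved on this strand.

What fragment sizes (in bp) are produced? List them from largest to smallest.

The NcoI site (CCATGG) starts at position 136.
NcoI cuts after the first base of each site, so after position 136.
Jba63II sites (AGGCCT) start at positions 82, 220.
Jba63II cuts after the first base of each site, so after positions 82, 220.
Combined cut positions: 82, 136, 220.
Linear molecule, 3 cuts → 4 fragments:
  1–82 → 82 bp
  83–136 → 54 bp
  137–220 → 84 bp
  221–258 → 38 bp
Sorted largest to smallest: 84, 82, 54, 38 bp.

84, 82, 54, 38 bp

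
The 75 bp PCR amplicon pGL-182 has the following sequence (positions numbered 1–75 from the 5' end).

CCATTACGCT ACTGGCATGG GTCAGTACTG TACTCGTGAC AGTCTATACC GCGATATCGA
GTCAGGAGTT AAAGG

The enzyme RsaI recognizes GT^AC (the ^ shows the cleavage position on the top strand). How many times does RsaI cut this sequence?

GTAC occurs starting at positions 25, 30.
RsaI cuts at 2 sites.

2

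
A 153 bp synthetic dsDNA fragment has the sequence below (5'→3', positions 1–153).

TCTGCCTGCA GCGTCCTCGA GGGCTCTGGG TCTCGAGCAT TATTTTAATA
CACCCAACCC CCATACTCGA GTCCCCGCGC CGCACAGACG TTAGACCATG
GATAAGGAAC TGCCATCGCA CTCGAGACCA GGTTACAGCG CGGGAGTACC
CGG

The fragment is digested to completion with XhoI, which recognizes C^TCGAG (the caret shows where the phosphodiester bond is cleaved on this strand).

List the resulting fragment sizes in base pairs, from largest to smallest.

55, 34, 32, 16, 16 bp

XhoI sites (CTCGAG) start at positions 16, 32, 66, 121.
XhoI cuts after the first base of each site, so after positions 16, 32, 66, 121.
Linear molecule, 4 cuts → 5 fragments:
  1–16 → 16 bp
  17–32 → 16 bp
  33–66 → 34 bp
  67–121 → 55 bp
  122–153 → 32 bp
Sorted largest to smallest: 55, 34, 32, 16, 16 bp.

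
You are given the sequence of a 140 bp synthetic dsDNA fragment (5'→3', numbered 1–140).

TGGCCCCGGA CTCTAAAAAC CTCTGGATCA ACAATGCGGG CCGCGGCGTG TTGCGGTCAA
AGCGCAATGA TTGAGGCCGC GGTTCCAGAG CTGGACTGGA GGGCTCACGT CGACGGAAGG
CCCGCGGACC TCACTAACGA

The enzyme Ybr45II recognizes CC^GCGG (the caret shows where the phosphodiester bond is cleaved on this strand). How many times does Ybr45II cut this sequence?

3

CCGCGG occurs starting at positions 41, 77, 122.
Ybr45II cuts at 3 sites.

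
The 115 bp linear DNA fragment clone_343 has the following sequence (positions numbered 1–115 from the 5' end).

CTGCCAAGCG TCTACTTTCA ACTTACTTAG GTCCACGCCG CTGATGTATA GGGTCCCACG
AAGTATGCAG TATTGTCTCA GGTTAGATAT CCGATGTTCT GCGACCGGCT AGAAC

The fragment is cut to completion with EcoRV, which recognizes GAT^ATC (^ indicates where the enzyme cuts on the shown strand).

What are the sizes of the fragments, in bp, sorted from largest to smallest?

The EcoRV site (GATATC) starts at position 86.
EcoRV cuts after base 3 of each site, so after position 88.
Linear molecule, 1 cut → 2 fragments:
  1–88 → 88 bp
  89–115 → 27 bp
Sorted largest to smallest: 88, 27 bp.

88, 27 bp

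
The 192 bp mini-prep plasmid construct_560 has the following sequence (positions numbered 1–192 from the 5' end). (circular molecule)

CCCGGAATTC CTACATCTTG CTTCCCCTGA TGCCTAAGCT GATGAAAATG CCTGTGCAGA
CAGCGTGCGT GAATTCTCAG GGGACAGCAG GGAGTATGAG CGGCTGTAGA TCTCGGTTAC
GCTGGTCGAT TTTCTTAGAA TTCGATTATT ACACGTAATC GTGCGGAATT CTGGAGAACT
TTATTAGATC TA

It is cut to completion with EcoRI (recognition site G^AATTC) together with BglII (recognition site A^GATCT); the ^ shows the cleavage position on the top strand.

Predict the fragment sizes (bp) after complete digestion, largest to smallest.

66, 37, 30, 28, 20, 11 bp

EcoRI sites (GAATTC) start at positions 5, 71, 138, 166.
EcoRI cuts after the first base of each site, so after positions 5, 71, 138, 166.
BglII sites (AGATCT) start at positions 108, 186.
BglII cuts after the first base of each site, so after positions 108, 186.
Combined cut positions: 5, 71, 108, 138, 166, 186.
Circular molecule, 6 cuts → 6 fragments:
  6–71 → 66 bp
  72–108 → 37 bp
  109–138 → 30 bp
  139–166 → 28 bp
  167–186 → 20 bp
  187–192 then 1–5 → 6 + 5 = 11 bp
Sorted largest to smallest: 66, 37, 30, 28, 20, 11 bp.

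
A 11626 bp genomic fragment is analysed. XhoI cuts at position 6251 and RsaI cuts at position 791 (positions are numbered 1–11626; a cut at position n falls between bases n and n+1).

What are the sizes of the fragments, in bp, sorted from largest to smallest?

Combined cut positions (sorted): 791, 6251.
Linear molecule, 2 cuts → 3 fragments:
  791 − 0 = 791 bp
  6251 − 791 = 5460 bp
  11626 − 6251 = 5375 bp
Sorted largest to smallest: 5460, 5375, 791 bp.

5460, 5375, 791 bp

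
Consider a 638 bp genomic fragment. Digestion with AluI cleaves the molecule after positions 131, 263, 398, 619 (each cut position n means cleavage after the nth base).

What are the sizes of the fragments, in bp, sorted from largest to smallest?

221, 135, 132, 131, 19 bp

Linear molecule, 4 cuts → 5 fragments:
  131 − 0 = 131 bp
  263 − 131 = 132 bp
  398 − 263 = 135 bp
  619 − 398 = 221 bp
  638 − 619 = 19 bp
Sorted largest to smallest: 221, 135, 132, 131, 19 bp.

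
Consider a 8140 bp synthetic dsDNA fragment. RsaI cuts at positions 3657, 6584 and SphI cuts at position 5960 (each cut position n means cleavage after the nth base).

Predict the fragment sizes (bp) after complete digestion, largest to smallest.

Combined cut positions (sorted): 3657, 5960, 6584.
Linear molecule, 3 cuts → 4 fragments:
  3657 − 0 = 3657 bp
  5960 − 3657 = 2303 bp
  6584 − 5960 = 624 bp
  8140 − 6584 = 1556 bp
Sorted largest to smallest: 3657, 2303, 1556, 624 bp.

3657, 2303, 1556, 624 bp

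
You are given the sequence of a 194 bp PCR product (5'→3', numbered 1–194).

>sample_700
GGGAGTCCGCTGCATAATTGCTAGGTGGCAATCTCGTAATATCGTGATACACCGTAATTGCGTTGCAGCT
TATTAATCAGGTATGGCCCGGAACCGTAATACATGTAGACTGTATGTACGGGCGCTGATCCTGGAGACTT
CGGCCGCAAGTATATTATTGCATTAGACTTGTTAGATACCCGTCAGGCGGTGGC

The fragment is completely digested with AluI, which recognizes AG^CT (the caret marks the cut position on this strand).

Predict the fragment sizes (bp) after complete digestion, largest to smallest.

126, 68 bp

The AluI site (AGCT) starts at position 67.
AluI cuts after base 2 of each site, so after position 68.
Linear molecule, 1 cut → 2 fragments:
  1–68 → 68 bp
  69–194 → 126 bp
Sorted largest to smallest: 126, 68 bp.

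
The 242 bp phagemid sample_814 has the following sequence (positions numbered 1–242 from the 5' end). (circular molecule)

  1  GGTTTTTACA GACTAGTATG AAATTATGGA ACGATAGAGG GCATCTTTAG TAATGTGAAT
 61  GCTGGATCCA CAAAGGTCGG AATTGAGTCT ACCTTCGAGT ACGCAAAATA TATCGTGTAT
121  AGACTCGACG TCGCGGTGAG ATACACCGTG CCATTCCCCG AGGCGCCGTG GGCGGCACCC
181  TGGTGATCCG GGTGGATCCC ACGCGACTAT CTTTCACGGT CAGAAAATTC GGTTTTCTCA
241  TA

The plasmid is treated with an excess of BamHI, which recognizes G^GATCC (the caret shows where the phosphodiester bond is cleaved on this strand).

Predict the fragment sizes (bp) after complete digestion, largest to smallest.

BamHI sites (GGATCC) start at positions 64, 194.
BamHI cuts after the first base of each site, so after positions 64, 194.
Circular molecule, 2 cuts → 2 fragments:
  65–194 → 130 bp
  195–242 then 1–64 → 48 + 64 = 112 bp
Sorted largest to smallest: 130, 112 bp.

130, 112 bp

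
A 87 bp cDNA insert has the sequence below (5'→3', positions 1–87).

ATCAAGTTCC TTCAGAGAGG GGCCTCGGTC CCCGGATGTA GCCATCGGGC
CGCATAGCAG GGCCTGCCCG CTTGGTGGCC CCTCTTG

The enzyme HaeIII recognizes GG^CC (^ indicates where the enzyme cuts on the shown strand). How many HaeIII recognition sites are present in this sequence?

4

GGCC occurs starting at positions 21, 48, 61, 77.
HaeIII cuts at 4 sites.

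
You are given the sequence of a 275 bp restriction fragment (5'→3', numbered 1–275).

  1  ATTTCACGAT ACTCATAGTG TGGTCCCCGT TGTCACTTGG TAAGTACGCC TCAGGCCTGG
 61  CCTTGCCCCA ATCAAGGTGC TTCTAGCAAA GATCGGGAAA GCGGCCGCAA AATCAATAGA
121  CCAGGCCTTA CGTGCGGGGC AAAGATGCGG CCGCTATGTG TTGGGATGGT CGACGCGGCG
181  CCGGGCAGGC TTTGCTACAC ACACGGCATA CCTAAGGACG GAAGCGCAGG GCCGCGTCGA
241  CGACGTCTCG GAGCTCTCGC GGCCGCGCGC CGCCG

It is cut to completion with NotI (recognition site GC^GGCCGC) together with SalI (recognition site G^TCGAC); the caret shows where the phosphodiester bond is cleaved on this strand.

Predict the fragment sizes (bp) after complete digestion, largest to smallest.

NotI sites (GCGGCCGC) start at positions 101, 147, 259.
NotI cuts after base 2 of each site, so after positions 102, 148, 260.
SalI sites (GTCGAC) start at positions 169, 236.
SalI cuts after the first base of each site, so after positions 169, 236.
Combined cut positions: 102, 148, 169, 236, 260.
Linear molecule, 5 cuts → 6 fragments:
  1–102 → 102 bp
  103–148 → 46 bp
  149–169 → 21 bp
  170–236 → 67 bp
  237–260 → 24 bp
  261–275 → 15 bp
Sorted largest to smallest: 102, 67, 46, 24, 21, 15 bp.

102, 67, 46, 24, 21, 15 bp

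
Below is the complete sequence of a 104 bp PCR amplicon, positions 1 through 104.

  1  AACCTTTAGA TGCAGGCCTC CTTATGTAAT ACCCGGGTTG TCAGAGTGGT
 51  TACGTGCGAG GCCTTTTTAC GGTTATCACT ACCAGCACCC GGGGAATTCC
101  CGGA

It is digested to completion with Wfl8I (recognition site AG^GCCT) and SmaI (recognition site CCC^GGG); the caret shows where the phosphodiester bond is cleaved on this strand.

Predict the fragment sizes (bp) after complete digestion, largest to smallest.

30, 26, 19, 15, 14 bp

Wfl8I sites (AGGCCT) start at positions 14, 59.
Wfl8I cuts after base 2 of each site, so after positions 15, 60.
SmaI sites (CCCGGG) start at positions 32, 88.
SmaI cuts after base 3 of each site, so after positions 34, 90.
Combined cut positions: 15, 34, 60, 90.
Linear molecule, 4 cuts → 5 fragments:
  1–15 → 15 bp
  16–34 → 19 bp
  35–60 → 26 bp
  61–90 → 30 bp
  91–104 → 14 bp
Sorted largest to smallest: 30, 26, 19, 15, 14 bp.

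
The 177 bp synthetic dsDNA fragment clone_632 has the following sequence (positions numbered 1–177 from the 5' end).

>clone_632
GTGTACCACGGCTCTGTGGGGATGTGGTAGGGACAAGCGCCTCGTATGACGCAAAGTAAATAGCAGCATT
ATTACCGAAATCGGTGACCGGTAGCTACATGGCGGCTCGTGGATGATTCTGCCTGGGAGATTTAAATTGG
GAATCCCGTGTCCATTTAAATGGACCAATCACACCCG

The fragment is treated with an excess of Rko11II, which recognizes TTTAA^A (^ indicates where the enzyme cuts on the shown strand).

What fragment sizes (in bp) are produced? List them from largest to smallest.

Rko11II sites (TTTAAA) start at positions 131, 155.
Rko11II cuts after base 5 of each site (before the last base), so after positions 135, 159.
Linear molecule, 2 cuts → 3 fragments:
  1–135 → 135 bp
  136–159 → 24 bp
  160–177 → 18 bp
Sorted largest to smallest: 135, 24, 18 bp.

135, 24, 18 bp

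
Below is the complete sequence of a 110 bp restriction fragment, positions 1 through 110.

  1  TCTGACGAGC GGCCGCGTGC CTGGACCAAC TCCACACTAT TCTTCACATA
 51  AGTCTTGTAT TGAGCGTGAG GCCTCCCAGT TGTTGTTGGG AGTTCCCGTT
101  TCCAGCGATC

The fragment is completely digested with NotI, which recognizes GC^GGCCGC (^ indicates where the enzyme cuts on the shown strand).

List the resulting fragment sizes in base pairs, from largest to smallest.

100, 10 bp

The NotI site (GCGGCCGC) starts at position 9.
NotI cuts after base 2 of each site, so after position 10.
Linear molecule, 1 cut → 2 fragments:
  1–10 → 10 bp
  11–110 → 100 bp
Sorted largest to smallest: 100, 10 bp.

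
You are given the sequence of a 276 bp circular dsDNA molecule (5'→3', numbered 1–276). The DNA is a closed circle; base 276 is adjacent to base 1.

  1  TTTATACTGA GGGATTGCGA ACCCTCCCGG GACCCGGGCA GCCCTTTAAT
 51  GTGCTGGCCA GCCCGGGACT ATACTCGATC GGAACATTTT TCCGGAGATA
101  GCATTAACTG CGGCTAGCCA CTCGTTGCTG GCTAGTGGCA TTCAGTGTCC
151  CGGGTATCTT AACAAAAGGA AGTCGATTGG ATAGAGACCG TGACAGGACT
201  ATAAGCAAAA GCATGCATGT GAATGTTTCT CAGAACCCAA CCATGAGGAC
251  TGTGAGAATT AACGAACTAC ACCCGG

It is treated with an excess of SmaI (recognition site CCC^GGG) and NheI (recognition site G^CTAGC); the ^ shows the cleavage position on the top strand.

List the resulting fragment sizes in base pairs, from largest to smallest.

SmaI sites (CCCGGG) start at positions 26, 33, 62, 149.
SmaI cuts after base 3 of each site, so after positions 28, 35, 64, 151.
The NheI site (GCTAGC) starts at position 113.
NheI cuts after the first base of each site, so after position 113.
Combined cut positions: 28, 35, 64, 113, 151.
Circular molecule, 5 cuts → 5 fragments:
  29–35 → 7 bp
  36–64 → 29 bp
  65–113 → 49 bp
  114–151 → 38 bp
  152–276 then 1–28 → 125 + 28 = 153 bp
Sorted largest to smallest: 153, 49, 38, 29, 7 bp.

153, 49, 38, 29, 7 bp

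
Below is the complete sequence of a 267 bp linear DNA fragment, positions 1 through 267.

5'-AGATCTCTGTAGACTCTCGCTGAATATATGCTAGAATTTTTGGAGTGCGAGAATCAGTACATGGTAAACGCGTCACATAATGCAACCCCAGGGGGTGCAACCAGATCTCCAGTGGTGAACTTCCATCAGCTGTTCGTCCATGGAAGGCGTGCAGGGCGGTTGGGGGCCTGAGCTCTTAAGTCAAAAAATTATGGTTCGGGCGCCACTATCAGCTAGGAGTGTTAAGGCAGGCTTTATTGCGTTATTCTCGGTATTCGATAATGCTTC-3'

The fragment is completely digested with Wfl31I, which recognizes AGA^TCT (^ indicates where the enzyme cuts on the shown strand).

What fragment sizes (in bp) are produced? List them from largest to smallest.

Wfl31I sites (AGATCT) start at positions 1, 103.
Wfl31I cuts after base 3 of each site, so after positions 3, 105.
Linear molecule, 2 cuts → 3 fragments:
  1–3 → 3 bp
  4–105 → 102 bp
  106–267 → 162 bp
Sorted largest to smallest: 162, 102, 3 bp.

162, 102, 3 bp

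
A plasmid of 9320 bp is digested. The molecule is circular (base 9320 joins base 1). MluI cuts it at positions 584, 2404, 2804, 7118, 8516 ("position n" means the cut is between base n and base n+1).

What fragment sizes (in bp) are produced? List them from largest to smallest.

4314, 1820, 1398, 1388, 400 bp

Circular molecule, 5 cuts → 5 fragments:
  2404 − 584 = 1820 bp
  2804 − 2404 = 400 bp
  7118 − 2804 = 4314 bp
  8516 − 7118 = 1398 bp
  wrap: 9320 − 8516 + 584 = 1388 bp
Sorted largest to smallest: 4314, 1820, 1398, 1388, 400 bp.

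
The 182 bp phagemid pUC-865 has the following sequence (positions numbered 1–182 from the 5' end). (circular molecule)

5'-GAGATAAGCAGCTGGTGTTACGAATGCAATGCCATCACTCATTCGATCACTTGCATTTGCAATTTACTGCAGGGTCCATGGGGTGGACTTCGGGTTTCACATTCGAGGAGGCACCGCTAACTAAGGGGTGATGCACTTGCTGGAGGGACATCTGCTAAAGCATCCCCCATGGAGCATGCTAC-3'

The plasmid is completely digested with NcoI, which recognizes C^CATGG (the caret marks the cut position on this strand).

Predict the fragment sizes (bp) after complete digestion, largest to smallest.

91, 91 bp

NcoI sites (CCATGG) start at positions 76, 167.
NcoI cuts after the first base of each site, so after positions 76, 167.
Circular molecule, 2 cuts → 2 fragments:
  77–167 → 91 bp
  168–182 then 1–76 → 15 + 76 = 91 bp
Sorted largest to smallest: 91, 91 bp.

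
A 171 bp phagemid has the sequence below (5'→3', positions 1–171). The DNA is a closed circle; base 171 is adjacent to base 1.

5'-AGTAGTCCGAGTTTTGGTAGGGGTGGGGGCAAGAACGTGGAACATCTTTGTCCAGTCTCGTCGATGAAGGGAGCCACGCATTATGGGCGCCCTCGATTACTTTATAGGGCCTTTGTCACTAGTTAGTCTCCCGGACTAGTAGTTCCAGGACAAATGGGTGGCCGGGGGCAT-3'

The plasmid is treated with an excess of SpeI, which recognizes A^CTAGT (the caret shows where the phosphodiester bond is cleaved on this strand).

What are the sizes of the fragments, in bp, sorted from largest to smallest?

154, 17 bp

SpeI sites (ACTAGT) start at positions 118, 135.
SpeI cuts after the first base of each site, so after positions 118, 135.
Circular molecule, 2 cuts → 2 fragments:
  119–135 → 17 bp
  136–171 then 1–118 → 36 + 118 = 154 bp
Sorted largest to smallest: 154, 17 bp.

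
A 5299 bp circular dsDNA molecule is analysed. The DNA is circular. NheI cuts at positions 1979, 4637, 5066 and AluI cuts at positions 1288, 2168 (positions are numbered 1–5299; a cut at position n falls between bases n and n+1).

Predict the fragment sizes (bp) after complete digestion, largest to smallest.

Combined cut positions (sorted): 1288, 1979, 2168, 4637, 5066.
Circular molecule, 5 cuts → 5 fragments:
  1979 − 1288 = 691 bp
  2168 − 1979 = 189 bp
  4637 − 2168 = 2469 bp
  5066 − 4637 = 429 bp
  wrap: 5299 − 5066 + 1288 = 1521 bp
Sorted largest to smallest: 2469, 1521, 691, 429, 189 bp.

2469, 1521, 691, 429, 189 bp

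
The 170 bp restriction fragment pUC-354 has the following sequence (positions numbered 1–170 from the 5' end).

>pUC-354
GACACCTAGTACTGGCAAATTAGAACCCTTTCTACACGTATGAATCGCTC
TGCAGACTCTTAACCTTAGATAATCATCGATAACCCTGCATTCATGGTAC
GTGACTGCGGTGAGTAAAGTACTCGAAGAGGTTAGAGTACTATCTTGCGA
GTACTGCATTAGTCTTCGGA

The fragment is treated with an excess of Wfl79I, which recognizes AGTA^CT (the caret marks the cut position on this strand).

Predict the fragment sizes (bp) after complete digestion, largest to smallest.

110, 18, 17, 14, 11 bp

Wfl79I sites (AGTACT) start at positions 8, 118, 136, 150.
Wfl79I cuts after base 4 of each site, so after positions 11, 121, 139, 153.
Linear molecule, 4 cuts → 5 fragments:
  1–11 → 11 bp
  12–121 → 110 bp
  122–139 → 18 bp
  140–153 → 14 bp
  154–170 → 17 bp
Sorted largest to smallest: 110, 18, 17, 14, 11 bp.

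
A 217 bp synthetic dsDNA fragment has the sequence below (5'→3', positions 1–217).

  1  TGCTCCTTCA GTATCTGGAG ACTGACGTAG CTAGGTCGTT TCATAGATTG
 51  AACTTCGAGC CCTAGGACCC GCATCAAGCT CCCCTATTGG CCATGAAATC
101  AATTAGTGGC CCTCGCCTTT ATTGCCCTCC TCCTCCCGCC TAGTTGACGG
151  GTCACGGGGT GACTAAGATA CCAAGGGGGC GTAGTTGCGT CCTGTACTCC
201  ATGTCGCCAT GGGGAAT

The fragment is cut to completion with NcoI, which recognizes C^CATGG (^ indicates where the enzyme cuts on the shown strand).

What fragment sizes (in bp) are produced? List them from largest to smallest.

The NcoI site (CCATGG) starts at position 207.
NcoI cuts after the first base of each site, so after position 207.
Linear molecule, 1 cut → 2 fragments:
  1–207 → 207 bp
  208–217 → 10 bp
Sorted largest to smallest: 207, 10 bp.

207, 10 bp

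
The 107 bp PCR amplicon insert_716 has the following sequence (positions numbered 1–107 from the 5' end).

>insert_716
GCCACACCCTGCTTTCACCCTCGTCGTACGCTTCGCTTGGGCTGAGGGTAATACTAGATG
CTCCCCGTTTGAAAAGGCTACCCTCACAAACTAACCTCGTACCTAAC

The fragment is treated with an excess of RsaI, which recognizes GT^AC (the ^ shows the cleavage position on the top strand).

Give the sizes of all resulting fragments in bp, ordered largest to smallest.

RsaI sites (GTAC) start at positions 26, 99.
RsaI cuts after base 2 of each site, so after positions 27, 100.
Linear molecule, 2 cuts → 3 fragments:
  1–27 → 27 bp
  28–100 → 73 bp
  101–107 → 7 bp
Sorted largest to smallest: 73, 27, 7 bp.

73, 27, 7 bp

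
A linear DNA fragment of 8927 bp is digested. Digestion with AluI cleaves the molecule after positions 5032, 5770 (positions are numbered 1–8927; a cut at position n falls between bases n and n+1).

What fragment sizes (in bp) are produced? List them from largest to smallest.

Linear molecule, 2 cuts → 3 fragments:
  5032 − 0 = 5032 bp
  5770 − 5032 = 738 bp
  8927 − 5770 = 3157 bp
Sorted largest to smallest: 5032, 3157, 738 bp.

5032, 3157, 738 bp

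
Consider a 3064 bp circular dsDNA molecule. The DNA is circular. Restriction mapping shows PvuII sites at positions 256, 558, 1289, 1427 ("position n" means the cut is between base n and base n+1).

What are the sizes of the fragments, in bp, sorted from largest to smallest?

Circular molecule, 4 cuts → 4 fragments:
  558 − 256 = 302 bp
  1289 − 558 = 731 bp
  1427 − 1289 = 138 bp
  wrap: 3064 − 1427 + 256 = 1893 bp
Sorted largest to smallest: 1893, 731, 302, 138 bp.

1893, 731, 302, 138 bp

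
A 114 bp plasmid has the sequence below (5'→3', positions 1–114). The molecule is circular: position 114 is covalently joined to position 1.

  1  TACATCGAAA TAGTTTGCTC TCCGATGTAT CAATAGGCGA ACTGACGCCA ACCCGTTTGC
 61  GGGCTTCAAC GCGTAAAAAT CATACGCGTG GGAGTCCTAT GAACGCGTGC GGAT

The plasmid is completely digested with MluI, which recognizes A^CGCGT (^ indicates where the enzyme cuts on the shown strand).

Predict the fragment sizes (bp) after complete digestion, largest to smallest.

80, 19, 15 bp

MluI sites (ACGCGT) start at positions 69, 84, 103.
MluI cuts after the first base of each site, so after positions 69, 84, 103.
Circular molecule, 3 cuts → 3 fragments:
  70–84 → 15 bp
  85–103 → 19 bp
  104–114 then 1–69 → 11 + 69 = 80 bp
Sorted largest to smallest: 80, 19, 15 bp.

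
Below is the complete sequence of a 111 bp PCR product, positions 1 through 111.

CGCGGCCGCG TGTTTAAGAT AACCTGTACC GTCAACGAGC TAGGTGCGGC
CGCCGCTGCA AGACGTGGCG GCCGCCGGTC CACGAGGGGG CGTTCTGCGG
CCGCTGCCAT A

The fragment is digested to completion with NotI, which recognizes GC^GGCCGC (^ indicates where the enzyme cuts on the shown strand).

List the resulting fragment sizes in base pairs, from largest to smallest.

NotI sites (GCGGCCGC) start at positions 2, 46, 68, 97.
NotI cuts after base 2 of each site, so after positions 3, 47, 69, 98.
Linear molecule, 4 cuts → 5 fragments:
  1–3 → 3 bp
  4–47 → 44 bp
  48–69 → 22 bp
  70–98 → 29 bp
  99–111 → 13 bp
Sorted largest to smallest: 44, 29, 22, 13, 3 bp.

44, 29, 22, 13, 3 bp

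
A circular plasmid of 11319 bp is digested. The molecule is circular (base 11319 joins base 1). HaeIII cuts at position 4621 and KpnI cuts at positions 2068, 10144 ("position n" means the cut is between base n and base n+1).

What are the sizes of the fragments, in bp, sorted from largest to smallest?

Combined cut positions (sorted): 2068, 4621, 10144.
Circular molecule, 3 cuts → 3 fragments:
  4621 − 2068 = 2553 bp
  10144 − 4621 = 5523 bp
  wrap: 11319 − 10144 + 2068 = 3243 bp
Sorted largest to smallest: 5523, 3243, 2553 bp.

5523, 3243, 2553 bp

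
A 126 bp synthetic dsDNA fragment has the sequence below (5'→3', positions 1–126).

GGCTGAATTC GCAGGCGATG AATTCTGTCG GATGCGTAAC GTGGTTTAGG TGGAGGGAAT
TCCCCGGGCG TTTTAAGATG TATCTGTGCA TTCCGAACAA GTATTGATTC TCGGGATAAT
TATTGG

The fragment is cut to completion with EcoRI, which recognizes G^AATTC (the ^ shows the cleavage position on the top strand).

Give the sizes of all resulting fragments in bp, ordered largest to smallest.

EcoRI sites (GAATTC) start at positions 5, 20, 57.
EcoRI cuts after the first base of each site, so after positions 5, 20, 57.
Linear molecule, 3 cuts → 4 fragments:
  1–5 → 5 bp
  6–20 → 15 bp
  21–57 → 37 bp
  58–126 → 69 bp
Sorted largest to smallest: 69, 37, 15, 5 bp.

69, 37, 15, 5 bp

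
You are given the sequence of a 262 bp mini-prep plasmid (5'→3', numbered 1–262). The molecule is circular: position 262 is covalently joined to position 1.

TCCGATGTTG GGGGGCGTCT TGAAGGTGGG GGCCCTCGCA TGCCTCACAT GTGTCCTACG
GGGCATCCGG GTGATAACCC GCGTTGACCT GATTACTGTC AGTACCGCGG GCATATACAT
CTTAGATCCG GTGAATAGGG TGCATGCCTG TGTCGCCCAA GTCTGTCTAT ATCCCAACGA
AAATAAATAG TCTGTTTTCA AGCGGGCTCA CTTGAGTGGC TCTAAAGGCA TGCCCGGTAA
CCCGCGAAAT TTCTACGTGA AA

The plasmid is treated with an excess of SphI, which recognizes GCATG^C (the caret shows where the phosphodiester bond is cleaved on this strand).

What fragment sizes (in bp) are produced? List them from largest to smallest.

104, 86, 72 bp

SphI sites (GCATGC) start at positions 38, 142, 228.
SphI cuts after base 5 of each site (before the last base), so after positions 42, 146, 232.
Circular molecule, 3 cuts → 3 fragments:
  43–146 → 104 bp
  147–232 → 86 bp
  233–262 then 1–42 → 30 + 42 = 72 bp
Sorted largest to smallest: 104, 86, 72 bp.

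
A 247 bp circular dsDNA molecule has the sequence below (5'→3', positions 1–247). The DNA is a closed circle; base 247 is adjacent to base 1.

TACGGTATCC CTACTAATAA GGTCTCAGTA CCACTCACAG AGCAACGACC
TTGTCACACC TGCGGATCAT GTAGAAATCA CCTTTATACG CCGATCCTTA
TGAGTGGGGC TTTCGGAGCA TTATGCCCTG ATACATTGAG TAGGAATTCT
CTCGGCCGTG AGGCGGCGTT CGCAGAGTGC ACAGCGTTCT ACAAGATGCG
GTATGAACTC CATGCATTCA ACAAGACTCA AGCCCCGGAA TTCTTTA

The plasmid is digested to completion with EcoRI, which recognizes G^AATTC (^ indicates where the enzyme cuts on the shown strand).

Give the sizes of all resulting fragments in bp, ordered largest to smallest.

153, 94 bp

EcoRI sites (GAATTC) start at positions 144, 238.
EcoRI cuts after the first base of each site, so after positions 144, 238.
Circular molecule, 2 cuts → 2 fragments:
  145–238 → 94 bp
  239–247 then 1–144 → 9 + 144 = 153 bp
Sorted largest to smallest: 153, 94 bp.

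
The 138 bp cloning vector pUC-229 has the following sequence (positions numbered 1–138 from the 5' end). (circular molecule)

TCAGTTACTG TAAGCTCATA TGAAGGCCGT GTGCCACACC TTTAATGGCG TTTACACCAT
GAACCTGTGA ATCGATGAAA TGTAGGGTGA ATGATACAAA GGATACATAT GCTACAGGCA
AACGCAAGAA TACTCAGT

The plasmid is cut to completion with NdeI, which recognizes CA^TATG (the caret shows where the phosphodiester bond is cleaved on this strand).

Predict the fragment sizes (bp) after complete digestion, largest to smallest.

NdeI sites (CATATG) start at positions 17, 106.
NdeI cuts after base 2 of each site, so after positions 18, 107.
Circular molecule, 2 cuts → 2 fragments:
  19–107 → 89 bp
  108–138 then 1–18 → 31 + 18 = 49 bp
Sorted largest to smallest: 89, 49 bp.

89, 49 bp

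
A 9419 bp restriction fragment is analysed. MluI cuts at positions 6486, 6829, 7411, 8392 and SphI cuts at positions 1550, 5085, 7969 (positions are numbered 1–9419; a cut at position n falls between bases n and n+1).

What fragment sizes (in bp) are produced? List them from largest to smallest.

Combined cut positions (sorted): 1550, 5085, 6486, 6829, 7411, 7969, 8392.
Linear molecule, 7 cuts → 8 fragments:
  1550 − 0 = 1550 bp
  5085 − 1550 = 3535 bp
  6486 − 5085 = 1401 bp
  6829 − 6486 = 343 bp
  7411 − 6829 = 582 bp
  7969 − 7411 = 558 bp
  8392 − 7969 = 423 bp
  9419 − 8392 = 1027 bp
Sorted largest to smallest: 3535, 1550, 1401, 1027, 582, 558, 423, 343 bp.

3535, 1550, 1401, 1027, 582, 558, 423, 343 bp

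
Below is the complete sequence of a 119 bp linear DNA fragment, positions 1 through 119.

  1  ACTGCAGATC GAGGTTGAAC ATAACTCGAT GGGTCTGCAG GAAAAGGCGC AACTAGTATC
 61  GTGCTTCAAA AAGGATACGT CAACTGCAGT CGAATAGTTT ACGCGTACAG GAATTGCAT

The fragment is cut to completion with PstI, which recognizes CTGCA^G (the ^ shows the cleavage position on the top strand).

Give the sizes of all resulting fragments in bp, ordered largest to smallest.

PstI sites (CTGCAG) start at positions 2, 35, 84.
PstI cuts after base 5 of each site (before the last base), so after positions 6, 39, 88.
Linear molecule, 3 cuts → 4 fragments:
  1–6 → 6 bp
  7–39 → 33 bp
  40–88 → 49 bp
  89–119 → 31 bp
Sorted largest to smallest: 49, 33, 31, 6 bp.

49, 33, 31, 6 bp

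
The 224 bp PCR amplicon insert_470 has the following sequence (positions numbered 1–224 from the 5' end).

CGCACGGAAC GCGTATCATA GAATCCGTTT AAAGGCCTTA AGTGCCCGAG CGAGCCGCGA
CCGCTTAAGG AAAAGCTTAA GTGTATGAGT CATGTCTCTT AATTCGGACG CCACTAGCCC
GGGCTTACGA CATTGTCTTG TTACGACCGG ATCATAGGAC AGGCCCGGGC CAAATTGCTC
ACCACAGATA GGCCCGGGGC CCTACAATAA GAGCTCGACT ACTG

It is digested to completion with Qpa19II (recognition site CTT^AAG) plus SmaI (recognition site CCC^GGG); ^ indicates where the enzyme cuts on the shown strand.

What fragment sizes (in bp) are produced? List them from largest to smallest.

Qpa19II sites (CTTAAG) start at positions 37, 64, 76.
Qpa19II cuts after base 3 of each site, so after positions 39, 66, 78.
SmaI sites (CCCGGG) start at positions 118, 164, 193.
SmaI cuts after base 3 of each site, so after positions 120, 166, 195.
Combined cut positions: 39, 66, 78, 120, 166, 195.
Linear molecule, 6 cuts → 7 fragments:
  1–39 → 39 bp
  40–66 → 27 bp
  67–78 → 12 bp
  79–120 → 42 bp
  121–166 → 46 bp
  167–195 → 29 bp
  196–224 → 29 bp
Sorted largest to smallest: 46, 42, 39, 29, 29, 27, 12 bp.

46, 42, 39, 29, 29, 27, 12 bp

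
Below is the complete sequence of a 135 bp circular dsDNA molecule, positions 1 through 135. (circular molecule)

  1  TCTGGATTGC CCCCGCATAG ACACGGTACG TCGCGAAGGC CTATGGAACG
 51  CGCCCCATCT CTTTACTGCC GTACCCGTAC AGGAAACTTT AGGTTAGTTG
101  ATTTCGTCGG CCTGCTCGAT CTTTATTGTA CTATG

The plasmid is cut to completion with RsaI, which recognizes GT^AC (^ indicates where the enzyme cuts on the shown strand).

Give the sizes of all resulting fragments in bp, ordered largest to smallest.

51, 45, 33, 6 bp

RsaI sites (GTAC) start at positions 26, 71, 77, 128.
RsaI cuts after base 2 of each site, so after positions 27, 72, 78, 129.
Circular molecule, 4 cuts → 4 fragments:
  28–72 → 45 bp
  73–78 → 6 bp
  79–129 → 51 bp
  130–135 then 1–27 → 6 + 27 = 33 bp
Sorted largest to smallest: 51, 45, 33, 6 bp.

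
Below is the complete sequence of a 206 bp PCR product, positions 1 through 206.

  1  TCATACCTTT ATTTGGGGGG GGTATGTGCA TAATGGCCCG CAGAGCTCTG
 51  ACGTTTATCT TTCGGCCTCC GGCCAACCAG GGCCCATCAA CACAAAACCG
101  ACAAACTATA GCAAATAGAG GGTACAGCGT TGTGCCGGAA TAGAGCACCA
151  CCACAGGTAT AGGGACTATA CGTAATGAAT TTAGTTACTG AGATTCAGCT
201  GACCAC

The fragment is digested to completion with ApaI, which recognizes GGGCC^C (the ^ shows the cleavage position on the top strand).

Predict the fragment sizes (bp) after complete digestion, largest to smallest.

The ApaI site (GGGCCC) starts at position 80.
ApaI cuts after base 5 of each site (before the last base), so after position 84.
Linear molecule, 1 cut → 2 fragments:
  1–84 → 84 bp
  85–206 → 122 bp
Sorted largest to smallest: 122, 84 bp.

122, 84 bp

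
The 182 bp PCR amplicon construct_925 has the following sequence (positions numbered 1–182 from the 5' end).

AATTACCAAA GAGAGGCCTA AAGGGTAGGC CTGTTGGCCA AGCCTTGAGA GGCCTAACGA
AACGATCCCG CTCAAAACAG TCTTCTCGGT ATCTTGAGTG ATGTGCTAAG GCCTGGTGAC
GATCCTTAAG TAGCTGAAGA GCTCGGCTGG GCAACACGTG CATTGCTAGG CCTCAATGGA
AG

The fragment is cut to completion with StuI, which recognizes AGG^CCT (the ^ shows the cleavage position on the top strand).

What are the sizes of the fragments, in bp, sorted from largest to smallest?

StuI sites (AGGCCT) start at positions 14, 27, 50, 109, 168.
StuI cuts after base 3 of each site, so after positions 16, 29, 52, 111, 170.
Linear molecule, 5 cuts → 6 fragments:
  1–16 → 16 bp
  17–29 → 13 bp
  30–52 → 23 bp
  53–111 → 59 bp
  112–170 → 59 bp
  171–182 → 12 bp
Sorted largest to smallest: 59, 59, 23, 16, 13, 12 bp.

59, 59, 23, 16, 13, 12 bp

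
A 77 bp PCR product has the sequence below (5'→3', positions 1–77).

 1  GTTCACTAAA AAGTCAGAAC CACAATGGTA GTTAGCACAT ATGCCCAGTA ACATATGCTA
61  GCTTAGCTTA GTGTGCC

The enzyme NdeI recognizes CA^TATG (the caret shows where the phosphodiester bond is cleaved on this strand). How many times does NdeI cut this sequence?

2

CATATG occurs starting at positions 38, 52.
NdeI cuts at 2 sites.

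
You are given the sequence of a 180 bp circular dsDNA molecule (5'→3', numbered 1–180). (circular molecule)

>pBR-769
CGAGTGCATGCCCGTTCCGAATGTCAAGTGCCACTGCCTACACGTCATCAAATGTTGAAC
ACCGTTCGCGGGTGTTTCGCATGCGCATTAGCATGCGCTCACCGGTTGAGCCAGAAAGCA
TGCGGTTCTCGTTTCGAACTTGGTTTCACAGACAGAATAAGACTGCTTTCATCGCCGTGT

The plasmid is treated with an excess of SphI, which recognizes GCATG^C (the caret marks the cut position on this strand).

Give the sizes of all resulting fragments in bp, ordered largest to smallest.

SphI sites (GCATGC) start at positions 6, 79, 91, 118.
SphI cuts after base 5 of each site (before the last base), so after positions 10, 83, 95, 122.
Circular molecule, 4 cuts → 4 fragments:
  11–83 → 73 bp
  84–95 → 12 bp
  96–122 → 27 bp
  123–180 then 1–10 → 58 + 10 = 68 bp
Sorted largest to smallest: 73, 68, 27, 12 bp.

73, 68, 27, 12 bp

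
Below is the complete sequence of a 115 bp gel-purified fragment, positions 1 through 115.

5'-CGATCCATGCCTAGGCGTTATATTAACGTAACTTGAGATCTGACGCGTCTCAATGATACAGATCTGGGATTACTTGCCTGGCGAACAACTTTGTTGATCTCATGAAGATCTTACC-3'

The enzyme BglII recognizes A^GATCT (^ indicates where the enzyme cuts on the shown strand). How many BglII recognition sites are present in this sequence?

AGATCT occurs starting at positions 36, 60, 106.
BglII cuts at 3 sites.

3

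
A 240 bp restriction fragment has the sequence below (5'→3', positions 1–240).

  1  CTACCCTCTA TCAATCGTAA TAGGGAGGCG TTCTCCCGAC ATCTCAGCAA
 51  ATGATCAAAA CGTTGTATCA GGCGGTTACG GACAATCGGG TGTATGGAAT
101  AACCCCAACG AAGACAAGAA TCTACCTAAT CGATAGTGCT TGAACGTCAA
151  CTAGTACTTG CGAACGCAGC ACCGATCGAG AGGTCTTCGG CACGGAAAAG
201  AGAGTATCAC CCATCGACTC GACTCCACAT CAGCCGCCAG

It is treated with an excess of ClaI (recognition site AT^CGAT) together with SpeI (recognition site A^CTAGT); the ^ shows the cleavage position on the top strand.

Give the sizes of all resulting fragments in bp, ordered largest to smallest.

The ClaI site (ATCGAT) starts at position 129.
ClaI cuts after base 2 of each site, so after position 130.
The SpeI site (ACTAGT) starts at position 150.
SpeI cuts after the first base of each site, so after position 150.
Combined cut positions: 130, 150.
Linear molecule, 2 cuts → 3 fragments:
  1–130 → 130 bp
  131–150 → 20 bp
  151–240 → 90 bp
Sorted largest to smallest: 130, 90, 20 bp.

130, 90, 20 bp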